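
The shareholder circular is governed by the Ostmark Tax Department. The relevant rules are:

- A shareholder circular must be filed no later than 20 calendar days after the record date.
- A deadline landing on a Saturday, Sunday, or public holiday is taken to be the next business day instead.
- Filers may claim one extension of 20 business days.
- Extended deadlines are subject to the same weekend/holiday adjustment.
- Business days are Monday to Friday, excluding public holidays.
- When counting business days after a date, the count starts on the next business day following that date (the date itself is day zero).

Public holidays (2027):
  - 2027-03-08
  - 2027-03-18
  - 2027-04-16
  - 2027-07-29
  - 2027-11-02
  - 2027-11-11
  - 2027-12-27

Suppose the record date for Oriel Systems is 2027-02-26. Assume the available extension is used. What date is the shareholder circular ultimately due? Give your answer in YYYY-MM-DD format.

2027-04-19

From 2027-02-26, 20 calendar days later is 2027-03-18.
2027-03-18 is a listed holiday, so it moves to the next business day, 2027-03-19 (Friday).
Counting 20 further business days from 2027-03-19 reaches 2027-04-19.
Since 2027-04-19 is a Monday and not a holiday, the date is unchanged.
The final due date is 2027-04-19.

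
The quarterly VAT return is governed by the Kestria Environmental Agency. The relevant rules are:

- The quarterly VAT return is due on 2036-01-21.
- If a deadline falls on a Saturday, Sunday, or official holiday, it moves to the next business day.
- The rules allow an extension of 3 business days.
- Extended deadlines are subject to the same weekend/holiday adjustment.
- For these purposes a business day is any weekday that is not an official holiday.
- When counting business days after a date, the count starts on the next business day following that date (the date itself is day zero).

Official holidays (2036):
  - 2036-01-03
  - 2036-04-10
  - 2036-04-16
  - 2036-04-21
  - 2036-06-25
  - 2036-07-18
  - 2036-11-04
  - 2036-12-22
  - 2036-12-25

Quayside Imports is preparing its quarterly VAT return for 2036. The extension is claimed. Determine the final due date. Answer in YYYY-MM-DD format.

The statutory due date is 2036-01-21.
2036-01-21 is a Monday and not a listed holiday, so it stands.
The 3-business-day extension runs from 2036-01-21 to 2036-01-24.
Since 2036-01-24 is a Thursday and not a holiday, the date is unchanged.
Deadline: 2036-01-24.

2036-01-24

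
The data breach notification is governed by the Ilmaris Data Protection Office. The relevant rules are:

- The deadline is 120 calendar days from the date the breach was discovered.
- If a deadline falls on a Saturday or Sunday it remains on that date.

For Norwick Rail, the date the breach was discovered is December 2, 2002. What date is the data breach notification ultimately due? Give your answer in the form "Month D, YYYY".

Adding 120 calendar days to December 2, 2002 gives April 1, 2003.
April 1, 2003 is a Tuesday; no weekend or holiday adjustment applies.
Final deadline: April 1, 2003.

April 1, 2003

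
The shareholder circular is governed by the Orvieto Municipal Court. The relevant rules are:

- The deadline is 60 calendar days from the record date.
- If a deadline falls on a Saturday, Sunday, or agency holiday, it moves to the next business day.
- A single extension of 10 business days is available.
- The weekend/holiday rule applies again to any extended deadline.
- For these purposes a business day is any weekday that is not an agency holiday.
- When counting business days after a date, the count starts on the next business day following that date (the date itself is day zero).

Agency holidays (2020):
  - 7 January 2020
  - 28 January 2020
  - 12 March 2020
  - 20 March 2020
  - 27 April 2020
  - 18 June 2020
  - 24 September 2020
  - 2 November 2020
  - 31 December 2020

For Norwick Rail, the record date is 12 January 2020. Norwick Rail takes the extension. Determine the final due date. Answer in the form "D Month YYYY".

30 March 2020

Trigger date 12 January 2020 + 60 calendar days = 12 March 2020.
12 March 2020 is a listed holiday, so it moves to the next business day, 13 March 2020 (Friday).
Applying the 10-business-day extension: 10 business days after 13 March 2020 is 30 March 2020.
30 March 2020 is a Monday and not a listed holiday, so it stands.
So the filing is due 30 March 2020.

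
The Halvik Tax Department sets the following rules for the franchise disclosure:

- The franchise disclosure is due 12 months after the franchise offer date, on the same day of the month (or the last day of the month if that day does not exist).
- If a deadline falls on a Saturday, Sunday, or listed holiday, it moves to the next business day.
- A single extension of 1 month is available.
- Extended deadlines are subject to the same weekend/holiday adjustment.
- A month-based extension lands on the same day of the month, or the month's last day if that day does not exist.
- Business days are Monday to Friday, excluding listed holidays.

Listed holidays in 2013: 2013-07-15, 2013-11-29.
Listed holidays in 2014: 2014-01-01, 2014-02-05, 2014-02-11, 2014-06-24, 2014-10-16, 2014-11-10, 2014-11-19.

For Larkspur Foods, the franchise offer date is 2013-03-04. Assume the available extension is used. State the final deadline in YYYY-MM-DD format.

12 months after 2013-03-04, on the same day of the month, is 2014-03-04.
2014-03-04 falls on a Tuesday, which is a business day, so no adjustment is needed.
Add 1 month to 2014-03-04: 2014-04-04.
2014-04-04 (Friday) is already a business day.
The final due date is 2014-04-04.

2014-04-04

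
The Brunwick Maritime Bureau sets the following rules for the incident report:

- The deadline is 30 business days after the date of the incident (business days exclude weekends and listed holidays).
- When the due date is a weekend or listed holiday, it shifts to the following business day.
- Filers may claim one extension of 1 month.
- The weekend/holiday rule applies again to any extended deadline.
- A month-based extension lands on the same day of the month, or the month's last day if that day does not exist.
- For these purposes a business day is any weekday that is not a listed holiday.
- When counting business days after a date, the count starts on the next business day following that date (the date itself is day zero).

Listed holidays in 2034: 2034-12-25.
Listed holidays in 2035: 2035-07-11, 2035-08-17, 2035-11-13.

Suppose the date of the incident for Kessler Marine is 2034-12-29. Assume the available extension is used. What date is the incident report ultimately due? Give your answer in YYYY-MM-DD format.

Counting 30 business days after 2034-12-29 (skipping weekends and listed holidays) reaches 2035-02-09.
2035-02-09 (Friday) is already a business day.
Add 1 month to 2035-02-09: 2035-03-09.
2035-03-09 (Friday) is already a business day.
So the filing is due 2035-03-09.

2035-03-09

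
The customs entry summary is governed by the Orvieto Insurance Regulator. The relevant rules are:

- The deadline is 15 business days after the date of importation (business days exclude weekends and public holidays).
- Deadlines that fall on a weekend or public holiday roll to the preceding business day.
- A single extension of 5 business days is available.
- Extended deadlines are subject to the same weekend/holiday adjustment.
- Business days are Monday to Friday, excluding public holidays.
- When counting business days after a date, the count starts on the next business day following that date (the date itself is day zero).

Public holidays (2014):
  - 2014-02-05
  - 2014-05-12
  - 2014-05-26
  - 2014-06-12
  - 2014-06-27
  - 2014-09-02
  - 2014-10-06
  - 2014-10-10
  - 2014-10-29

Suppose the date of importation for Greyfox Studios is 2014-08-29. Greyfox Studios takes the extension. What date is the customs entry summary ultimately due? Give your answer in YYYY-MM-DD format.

2014-09-29

Starting the day after 2014-08-29 and counting 15 business days lands on 2014-09-22.
2014-09-22 (Monday) is already a business day.
Applying the 5-business-day extension: 5 business days after 2014-09-22 is 2014-09-29.
2014-09-29 falls on a Monday, which is a business day, so no adjustment is needed.
The final due date is 2014-09-29.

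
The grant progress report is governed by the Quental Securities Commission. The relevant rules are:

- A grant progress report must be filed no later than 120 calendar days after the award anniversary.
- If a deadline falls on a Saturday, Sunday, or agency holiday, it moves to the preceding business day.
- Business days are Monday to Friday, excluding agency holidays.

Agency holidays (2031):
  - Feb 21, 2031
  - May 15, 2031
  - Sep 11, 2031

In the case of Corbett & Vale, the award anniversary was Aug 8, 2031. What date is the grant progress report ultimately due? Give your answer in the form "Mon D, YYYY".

Dec 5, 2031

From Aug 8, 2031, 120 calendar days later is Dec 6, 2031.
Dec 6, 2031 is a Saturday, so it moves to the preceding business day, Dec 5, 2031 (Friday).
Deadline: Dec 5, 2031.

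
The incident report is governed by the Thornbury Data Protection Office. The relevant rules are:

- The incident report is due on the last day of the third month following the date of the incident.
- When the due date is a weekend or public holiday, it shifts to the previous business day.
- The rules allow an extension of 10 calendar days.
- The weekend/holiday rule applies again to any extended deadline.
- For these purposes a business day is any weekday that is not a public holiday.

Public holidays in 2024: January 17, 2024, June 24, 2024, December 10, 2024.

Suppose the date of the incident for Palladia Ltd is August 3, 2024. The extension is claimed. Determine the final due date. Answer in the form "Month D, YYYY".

3 months after August 3, 2024 falls in November 2024; the last day of that month is November 30, 2024.
November 30, 2024 falls on a Saturday. Rolling to the preceding business day gives November 29, 2024, a Friday.
With the 10-day extension, November 29, 2024 becomes December 9, 2024.
December 9, 2024 falls on a Monday, which is a business day, so no adjustment is needed.
Deadline: December 9, 2024.

December 9, 2024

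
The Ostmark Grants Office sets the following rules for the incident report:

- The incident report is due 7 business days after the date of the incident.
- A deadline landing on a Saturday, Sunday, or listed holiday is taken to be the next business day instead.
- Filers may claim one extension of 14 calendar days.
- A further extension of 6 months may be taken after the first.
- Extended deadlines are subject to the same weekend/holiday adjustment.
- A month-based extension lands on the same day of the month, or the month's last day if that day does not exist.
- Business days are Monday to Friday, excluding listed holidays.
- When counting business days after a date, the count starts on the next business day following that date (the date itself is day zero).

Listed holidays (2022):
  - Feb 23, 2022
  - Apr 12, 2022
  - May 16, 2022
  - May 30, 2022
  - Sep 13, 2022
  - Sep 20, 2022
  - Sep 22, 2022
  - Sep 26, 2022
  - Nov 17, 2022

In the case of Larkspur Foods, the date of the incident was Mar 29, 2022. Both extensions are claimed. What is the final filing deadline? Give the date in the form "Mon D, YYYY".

Oct 21, 2022

Starting the day after Mar 29, 2022 and counting 7 business days lands on Apr 7, 2022.
Apr 7, 2022 (Thursday) is already a business day.
Applying the 14-calendar-day extension: Apr 7, 2022 + 14 days = Apr 21, 2022.
Since Apr 21, 2022 is a Thursday and not a holiday, the date is unchanged.
Applying the 6 months extension: 6 months after Apr 21, 2022 is Oct 21, 2022.
Oct 21, 2022 (Friday) is already a business day.
The final due date is Oct 21, 2022.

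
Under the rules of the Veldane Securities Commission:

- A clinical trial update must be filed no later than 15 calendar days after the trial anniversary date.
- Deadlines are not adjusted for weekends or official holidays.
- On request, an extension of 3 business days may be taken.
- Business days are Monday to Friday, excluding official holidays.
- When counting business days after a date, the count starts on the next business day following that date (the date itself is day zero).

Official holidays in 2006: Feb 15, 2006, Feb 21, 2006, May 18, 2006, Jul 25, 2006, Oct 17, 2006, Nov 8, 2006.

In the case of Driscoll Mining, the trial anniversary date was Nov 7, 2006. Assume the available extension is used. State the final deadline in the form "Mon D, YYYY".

Adding 15 calendar days to Nov 7, 2006 gives Nov 22, 2006.
Nov 22, 2006 is a Wednesday; no weekend or holiday adjustment applies.
Applying the 3-business-day extension: 3 business days after Nov 22, 2006 is Nov 27, 2006.
No adjustment is made for weekends or holidays, so Nov 27, 2006 stands.
Deadline: Nov 27, 2006.

Nov 27, 2006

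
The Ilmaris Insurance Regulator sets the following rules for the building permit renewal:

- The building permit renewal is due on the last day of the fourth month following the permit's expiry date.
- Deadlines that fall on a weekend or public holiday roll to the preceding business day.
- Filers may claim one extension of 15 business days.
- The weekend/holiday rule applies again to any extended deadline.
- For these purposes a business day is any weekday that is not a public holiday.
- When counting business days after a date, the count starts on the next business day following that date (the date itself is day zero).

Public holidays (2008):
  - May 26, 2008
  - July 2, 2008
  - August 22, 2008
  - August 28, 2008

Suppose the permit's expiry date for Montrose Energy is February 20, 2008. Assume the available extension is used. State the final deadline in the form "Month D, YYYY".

4 months after February 20, 2008 is June 2008; that month ends on June 30, 2008.
June 30, 2008 is a Monday and not a listed holiday, so it stands.
Applying the 15-business-day extension: 15 business days after June 30, 2008 is July 22, 2008.
Since July 22, 2008 is a Tuesday and not a holiday, the date is unchanged.
So the filing is due July 22, 2008.

July 22, 2008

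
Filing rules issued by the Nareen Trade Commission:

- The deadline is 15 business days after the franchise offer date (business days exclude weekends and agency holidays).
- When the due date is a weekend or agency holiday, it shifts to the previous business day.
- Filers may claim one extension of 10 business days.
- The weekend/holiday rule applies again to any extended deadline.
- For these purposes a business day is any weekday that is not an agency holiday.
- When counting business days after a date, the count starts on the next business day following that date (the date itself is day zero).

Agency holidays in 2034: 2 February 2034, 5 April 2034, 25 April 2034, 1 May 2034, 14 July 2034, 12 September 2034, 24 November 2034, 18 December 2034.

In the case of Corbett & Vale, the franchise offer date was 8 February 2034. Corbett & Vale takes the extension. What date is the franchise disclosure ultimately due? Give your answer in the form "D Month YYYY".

15 March 2034

15 business days after 8 February 2034, excluding weekends and holidays, is 1 March 2034.
Since 1 March 2034 is a Wednesday and not a holiday, the date is unchanged.
The 10-business-day extension runs from 1 March 2034 to 15 March 2034.
15 March 2034 is a Wednesday and not a listed holiday, so it stands.
The final due date is 15 March 2034.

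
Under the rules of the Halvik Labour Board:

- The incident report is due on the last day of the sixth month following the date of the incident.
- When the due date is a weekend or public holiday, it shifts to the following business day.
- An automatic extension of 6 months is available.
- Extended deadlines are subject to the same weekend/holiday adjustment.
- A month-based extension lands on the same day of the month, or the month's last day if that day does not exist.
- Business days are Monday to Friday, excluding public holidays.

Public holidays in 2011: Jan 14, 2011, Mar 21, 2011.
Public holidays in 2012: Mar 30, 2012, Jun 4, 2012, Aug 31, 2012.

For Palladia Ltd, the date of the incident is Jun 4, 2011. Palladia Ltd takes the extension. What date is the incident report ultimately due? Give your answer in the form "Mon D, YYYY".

6 months after Jun 4, 2011 is December 2011; that month ends on Dec 31, 2011.
Dec 31, 2011 is a Saturday; the next business day is Jan 2, 2012 (Monday).
The 6 months extension carries Jan 2, 2012 to Jul 2, 2012.
Jul 2, 2012 falls on a Monday, which is a business day, so no adjustment is needed.
Final deadline: Jul 2, 2012.

Jul 2, 2012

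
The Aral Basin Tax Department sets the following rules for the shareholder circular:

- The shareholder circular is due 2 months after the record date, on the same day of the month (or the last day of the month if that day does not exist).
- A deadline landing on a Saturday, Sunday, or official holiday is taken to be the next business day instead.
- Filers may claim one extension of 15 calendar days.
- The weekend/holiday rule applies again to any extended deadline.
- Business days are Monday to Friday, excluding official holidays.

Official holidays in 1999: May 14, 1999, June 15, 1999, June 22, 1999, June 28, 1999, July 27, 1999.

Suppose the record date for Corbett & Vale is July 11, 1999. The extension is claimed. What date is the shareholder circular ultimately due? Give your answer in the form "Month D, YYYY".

September 28, 1999

Moving 2 months forward from July 11, 1999 on the corresponding day gives September 11, 1999.
September 11, 1999 is a Saturday, so it moves to the next business day, September 13, 1999 (Monday).
The 15-calendar-day extension moves the deadline from September 13, 1999 to September 28, 1999.
September 28, 1999 is a Tuesday and not a listed holiday, so it stands.
Deadline: September 28, 1999.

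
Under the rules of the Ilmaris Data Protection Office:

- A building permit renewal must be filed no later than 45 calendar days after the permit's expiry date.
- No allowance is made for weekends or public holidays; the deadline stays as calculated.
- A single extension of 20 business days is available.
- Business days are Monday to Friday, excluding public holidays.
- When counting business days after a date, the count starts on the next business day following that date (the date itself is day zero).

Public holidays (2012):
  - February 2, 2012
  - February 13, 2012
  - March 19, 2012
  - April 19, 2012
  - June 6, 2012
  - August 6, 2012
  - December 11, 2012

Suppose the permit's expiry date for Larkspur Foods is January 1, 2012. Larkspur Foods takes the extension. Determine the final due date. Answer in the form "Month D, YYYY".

March 14, 2012

45 calendar days after January 1, 2012 is February 15, 2012.
February 15, 2012 is a Wednesday; no weekend or holiday adjustment applies.
The 20-business-day extension runs from February 15, 2012 to March 14, 2012.
No adjustment is made for weekends or holidays, so March 14, 2012 stands.
The final due date is March 14, 2012.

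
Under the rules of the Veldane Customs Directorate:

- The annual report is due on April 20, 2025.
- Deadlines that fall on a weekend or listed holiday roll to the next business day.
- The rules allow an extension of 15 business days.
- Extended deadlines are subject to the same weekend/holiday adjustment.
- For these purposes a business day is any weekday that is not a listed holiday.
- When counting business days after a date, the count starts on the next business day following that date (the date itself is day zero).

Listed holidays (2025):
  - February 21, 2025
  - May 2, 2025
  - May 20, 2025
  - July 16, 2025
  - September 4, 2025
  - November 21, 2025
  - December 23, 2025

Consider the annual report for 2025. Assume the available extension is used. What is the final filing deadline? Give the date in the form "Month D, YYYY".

Start from the fixed due date, April 20, 2025.
April 20, 2025 is a Sunday; the next business day is April 21, 2025 (Monday).
The 15-business-day extension runs from April 21, 2025 to May 13, 2025.
May 13, 2025 is a Tuesday and not a listed holiday, so it stands.
So the filing is due May 13, 2025.

May 13, 2025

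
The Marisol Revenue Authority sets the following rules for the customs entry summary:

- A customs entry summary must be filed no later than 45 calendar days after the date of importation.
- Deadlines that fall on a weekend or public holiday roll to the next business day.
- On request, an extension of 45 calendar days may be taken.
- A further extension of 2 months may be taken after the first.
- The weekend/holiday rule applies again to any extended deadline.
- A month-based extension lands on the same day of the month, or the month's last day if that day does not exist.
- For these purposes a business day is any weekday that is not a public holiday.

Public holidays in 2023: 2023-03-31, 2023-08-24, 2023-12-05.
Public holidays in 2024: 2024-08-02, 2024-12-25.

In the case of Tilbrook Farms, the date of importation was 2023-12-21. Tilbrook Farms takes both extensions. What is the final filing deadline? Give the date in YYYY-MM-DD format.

Adding 45 calendar days to 2023-12-21 gives 2024-02-04.
2024-02-04 is a Sunday; the next business day is 2024-02-05 (Monday).
The 45-calendar-day extension moves the deadline from 2024-02-05 to 2024-03-21.
2024-03-21 is a Thursday and not a listed holiday, so it stands.
Applying the 2 months extension: 2 months after 2024-03-21 is 2024-05-21.
Since 2024-05-21 is a Tuesday and not a holiday, the date is unchanged.
Deadline: 2024-05-21.

2024-05-21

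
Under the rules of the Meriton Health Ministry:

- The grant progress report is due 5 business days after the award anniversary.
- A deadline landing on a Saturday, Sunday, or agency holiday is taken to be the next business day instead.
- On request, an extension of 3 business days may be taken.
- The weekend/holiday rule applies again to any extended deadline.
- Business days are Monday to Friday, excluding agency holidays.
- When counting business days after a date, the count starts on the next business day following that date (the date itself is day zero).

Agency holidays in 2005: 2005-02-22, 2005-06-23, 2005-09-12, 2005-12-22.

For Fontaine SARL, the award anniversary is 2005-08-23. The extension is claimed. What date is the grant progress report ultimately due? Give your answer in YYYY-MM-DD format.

2005-09-02

5 business days after 2005-08-23, excluding weekends and holidays, is 2005-08-30.
2005-08-30 is a Tuesday and not a listed holiday, so it stands.
Counting 3 further business days from 2005-08-30 reaches 2005-09-02.
2005-09-02 (Friday) is already a business day.
The final due date is 2005-09-02.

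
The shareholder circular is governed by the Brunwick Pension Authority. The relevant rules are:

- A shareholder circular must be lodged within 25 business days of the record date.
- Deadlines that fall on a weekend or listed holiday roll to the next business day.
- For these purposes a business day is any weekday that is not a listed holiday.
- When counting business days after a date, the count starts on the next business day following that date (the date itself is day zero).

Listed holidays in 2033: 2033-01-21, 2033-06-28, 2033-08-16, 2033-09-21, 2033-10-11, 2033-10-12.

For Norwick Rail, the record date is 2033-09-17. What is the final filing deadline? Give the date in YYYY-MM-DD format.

2033-10-26

Counting 25 business days after 2033-09-17 (skipping weekends and listed holidays) reaches 2033-10-26.
2033-10-26 falls on a Wednesday, which is a business day, so no adjustment is needed.
The final due date is 2033-10-26.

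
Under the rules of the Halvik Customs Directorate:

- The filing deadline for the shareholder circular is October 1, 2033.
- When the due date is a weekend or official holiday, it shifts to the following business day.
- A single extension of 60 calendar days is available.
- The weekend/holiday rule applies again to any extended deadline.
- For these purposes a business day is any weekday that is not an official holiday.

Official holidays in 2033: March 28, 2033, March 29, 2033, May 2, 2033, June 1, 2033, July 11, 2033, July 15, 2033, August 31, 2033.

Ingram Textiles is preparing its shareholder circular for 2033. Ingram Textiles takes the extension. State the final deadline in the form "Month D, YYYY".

December 2, 2033

Start from the fixed due date, October 1, 2033.
October 1, 2033 is a Saturday, so it moves to the next business day, October 3, 2033 (Monday).
Applying the 60-calendar-day extension: October 3, 2033 + 60 days = December 2, 2033.
December 2, 2033 is a Friday and not a listed holiday, so it stands.
Final deadline: December 2, 2033.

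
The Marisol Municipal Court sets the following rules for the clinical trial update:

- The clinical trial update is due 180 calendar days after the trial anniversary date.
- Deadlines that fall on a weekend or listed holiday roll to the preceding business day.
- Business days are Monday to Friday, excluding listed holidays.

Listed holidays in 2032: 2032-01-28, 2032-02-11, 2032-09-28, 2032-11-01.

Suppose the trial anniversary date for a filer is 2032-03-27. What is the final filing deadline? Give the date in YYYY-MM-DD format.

From 2032-03-27, 180 calendar days later is 2032-09-23.
Since 2032-09-23 is a Thursday and not a holiday, the date is unchanged.
Deadline: 2032-09-23.

2032-09-23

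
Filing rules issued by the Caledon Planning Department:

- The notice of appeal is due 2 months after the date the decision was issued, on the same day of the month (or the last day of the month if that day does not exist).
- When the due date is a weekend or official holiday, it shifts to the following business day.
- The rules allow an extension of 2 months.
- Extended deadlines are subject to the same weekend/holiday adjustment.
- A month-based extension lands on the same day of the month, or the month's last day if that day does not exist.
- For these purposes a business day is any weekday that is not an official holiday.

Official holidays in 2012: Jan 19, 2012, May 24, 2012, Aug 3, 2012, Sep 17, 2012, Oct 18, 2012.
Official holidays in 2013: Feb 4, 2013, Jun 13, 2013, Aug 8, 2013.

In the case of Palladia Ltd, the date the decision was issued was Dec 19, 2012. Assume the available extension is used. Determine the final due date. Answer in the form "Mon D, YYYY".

Apr 19, 2013

2 months after Dec 19, 2012, on the same day of the month, is Feb 19, 2013.
Feb 19, 2013 is a Tuesday and not a listed holiday, so it stands.
Add 2 months to Feb 19, 2013: Apr 19, 2013.
Apr 19, 2013 falls on a Friday, which is a business day, so no adjustment is needed.
Final deadline: Apr 19, 2013.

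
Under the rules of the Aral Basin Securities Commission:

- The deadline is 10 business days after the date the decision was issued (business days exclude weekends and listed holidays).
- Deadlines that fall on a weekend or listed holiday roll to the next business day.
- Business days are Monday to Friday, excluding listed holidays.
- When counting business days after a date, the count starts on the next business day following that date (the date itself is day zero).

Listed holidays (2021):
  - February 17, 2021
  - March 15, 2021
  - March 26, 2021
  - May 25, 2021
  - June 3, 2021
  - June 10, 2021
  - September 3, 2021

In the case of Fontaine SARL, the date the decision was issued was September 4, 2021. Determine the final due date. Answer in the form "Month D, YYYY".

September 17, 2021

Counting 10 business days after September 4, 2021 (skipping weekends and listed holidays) reaches September 17, 2021.
September 17, 2021 falls on a Friday, which is a business day, so no adjustment is needed.
The final due date is September 17, 2021.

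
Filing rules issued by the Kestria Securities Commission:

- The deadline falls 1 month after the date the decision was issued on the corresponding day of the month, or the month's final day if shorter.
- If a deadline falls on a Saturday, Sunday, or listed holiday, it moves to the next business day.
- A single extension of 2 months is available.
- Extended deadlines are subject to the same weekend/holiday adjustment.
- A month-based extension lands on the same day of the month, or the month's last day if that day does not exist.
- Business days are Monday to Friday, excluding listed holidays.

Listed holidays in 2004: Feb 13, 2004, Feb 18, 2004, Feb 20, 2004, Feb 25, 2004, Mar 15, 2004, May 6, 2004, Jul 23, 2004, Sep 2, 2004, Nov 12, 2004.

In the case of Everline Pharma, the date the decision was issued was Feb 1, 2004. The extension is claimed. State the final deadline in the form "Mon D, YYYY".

1 month from Feb 1, 2004 is Mar 1, 2004.
Since Mar 1, 2004 is a Monday and not a holiday, the date is unchanged.
Applying the 2 months extension: 2 months after Mar 1, 2004 is May 1, 2004.
May 1, 2004 is a Saturday, so it moves to the next business day, May 3, 2004 (Monday).
Final deadline: May 3, 2004.

May 3, 2004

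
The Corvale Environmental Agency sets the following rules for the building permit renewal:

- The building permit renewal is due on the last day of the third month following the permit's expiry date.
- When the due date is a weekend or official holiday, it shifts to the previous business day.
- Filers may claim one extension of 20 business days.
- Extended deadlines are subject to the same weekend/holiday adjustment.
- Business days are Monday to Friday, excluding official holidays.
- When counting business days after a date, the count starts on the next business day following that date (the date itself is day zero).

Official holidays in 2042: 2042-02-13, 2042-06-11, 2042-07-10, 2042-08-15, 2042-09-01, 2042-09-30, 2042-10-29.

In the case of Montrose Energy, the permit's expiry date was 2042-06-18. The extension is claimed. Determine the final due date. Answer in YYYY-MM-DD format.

2042-10-28

3 months after 2042-06-18 is September 2042; that month ends on 2042-09-30.
2042-09-30 is a listed holiday, so it moves to the preceding business day, 2042-09-29 (Monday).
Applying the 20-business-day extension: 20 business days after 2042-09-29 is 2042-10-28.
2042-10-28 (Tuesday) is already a business day.
Final deadline: 2042-10-28.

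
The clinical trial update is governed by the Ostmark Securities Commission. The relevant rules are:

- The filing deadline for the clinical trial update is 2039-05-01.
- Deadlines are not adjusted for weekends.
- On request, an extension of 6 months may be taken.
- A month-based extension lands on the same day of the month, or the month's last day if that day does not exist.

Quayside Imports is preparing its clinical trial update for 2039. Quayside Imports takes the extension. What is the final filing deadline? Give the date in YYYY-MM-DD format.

Start from the fixed due date, 2039-05-01.
2039-05-01 falls on a Sunday. The rules make no weekend/holiday allowance, so it remains 2039-05-01.
Add 6 months to 2039-05-01: 2039-11-01.
2039-11-01 is a Tuesday; no weekend or holiday adjustment applies.
Deadline: 2039-11-01.

2039-11-01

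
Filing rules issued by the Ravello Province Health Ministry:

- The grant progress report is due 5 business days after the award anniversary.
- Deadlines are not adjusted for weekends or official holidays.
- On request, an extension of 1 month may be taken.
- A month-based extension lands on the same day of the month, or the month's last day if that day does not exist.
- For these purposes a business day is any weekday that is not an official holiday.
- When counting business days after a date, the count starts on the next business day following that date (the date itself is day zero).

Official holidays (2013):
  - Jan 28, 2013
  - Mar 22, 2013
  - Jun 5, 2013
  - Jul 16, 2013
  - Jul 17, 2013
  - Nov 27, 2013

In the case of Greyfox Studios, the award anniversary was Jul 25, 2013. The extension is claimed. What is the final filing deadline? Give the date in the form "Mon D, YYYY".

Counting 5 business days after Jul 25, 2013 (skipping weekends and listed holidays) reaches Aug 1, 2013.
Aug 1, 2013 falls on a Thursday. The rules make no weekend/holiday allowance, so it remains Aug 1, 2013.
Applying the 1 month extension: 1 month after Aug 1, 2013 is Sep 1, 2013.
Sep 1, 2013 is a Sunday; no weekend or holiday adjustment applies.
Deadline: Sep 1, 2013.

Sep 1, 2013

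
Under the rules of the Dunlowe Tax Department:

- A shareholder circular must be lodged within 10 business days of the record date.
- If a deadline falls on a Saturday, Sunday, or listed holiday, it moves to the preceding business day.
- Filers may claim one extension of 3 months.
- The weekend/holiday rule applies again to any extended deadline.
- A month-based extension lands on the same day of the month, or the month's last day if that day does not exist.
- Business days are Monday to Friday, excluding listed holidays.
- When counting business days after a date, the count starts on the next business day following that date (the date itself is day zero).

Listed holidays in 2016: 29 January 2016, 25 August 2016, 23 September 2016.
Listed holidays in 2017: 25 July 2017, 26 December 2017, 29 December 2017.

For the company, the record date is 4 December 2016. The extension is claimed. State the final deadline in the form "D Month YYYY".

Starting the day after 4 December 2016 and counting 10 business days lands on 16 December 2016.
16 December 2016 is a Friday and not a listed holiday, so it stands.
The 3 months extension carries 16 December 2016 to 16 March 2017.
16 March 2017 falls on a Thursday, which is a business day, so no adjustment is needed.
The final due date is 16 March 2017.

16 March 2017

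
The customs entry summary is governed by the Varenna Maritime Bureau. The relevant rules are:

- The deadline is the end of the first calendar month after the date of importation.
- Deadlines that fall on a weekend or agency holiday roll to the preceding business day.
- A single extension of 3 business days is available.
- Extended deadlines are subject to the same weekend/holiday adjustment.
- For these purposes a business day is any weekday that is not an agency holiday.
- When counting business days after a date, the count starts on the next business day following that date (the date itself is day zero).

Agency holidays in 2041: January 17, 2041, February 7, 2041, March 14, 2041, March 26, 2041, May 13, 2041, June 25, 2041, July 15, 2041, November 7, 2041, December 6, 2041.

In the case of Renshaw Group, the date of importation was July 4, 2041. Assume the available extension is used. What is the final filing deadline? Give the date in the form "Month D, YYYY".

1 month after July 4, 2041 is August 2041; that month ends on August 31, 2041.
Because August 31, 2041 is a Saturday, the deadline becomes August 30, 2041 (Friday).
Applying the 3-business-day extension: 3 business days after August 30, 2041 is September 4, 2041.
September 4, 2041 (Wednesday) is already a business day.
So the filing is due September 4, 2041.

September 4, 2041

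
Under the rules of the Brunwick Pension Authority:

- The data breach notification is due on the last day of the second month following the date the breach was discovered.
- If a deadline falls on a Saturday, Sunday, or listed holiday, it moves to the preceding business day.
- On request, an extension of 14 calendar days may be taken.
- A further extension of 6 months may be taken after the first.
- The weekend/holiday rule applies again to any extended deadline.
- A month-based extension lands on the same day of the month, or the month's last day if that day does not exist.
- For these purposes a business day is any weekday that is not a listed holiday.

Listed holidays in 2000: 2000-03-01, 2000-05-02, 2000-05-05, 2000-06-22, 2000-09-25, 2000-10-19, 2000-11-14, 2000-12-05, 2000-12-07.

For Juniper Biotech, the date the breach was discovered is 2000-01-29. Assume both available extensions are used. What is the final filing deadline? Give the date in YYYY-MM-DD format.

The second month after 2000-01-29 is March 2000, whose last day is 2000-03-31.
Since 2000-03-31 is a Friday and not a holiday, the date is unchanged.
With the 14-day extension, 2000-03-31 becomes 2000-04-14.
2000-04-14 falls on a Friday, which is a business day, so no adjustment is needed.
Applying the 6 months extension: 6 months after 2000-04-14 is 2000-10-14.
2000-10-14 falls on a Saturday. Rolling to the preceding business day gives 2000-10-13, a Friday.
Deadline: 2000-10-13.

2000-10-13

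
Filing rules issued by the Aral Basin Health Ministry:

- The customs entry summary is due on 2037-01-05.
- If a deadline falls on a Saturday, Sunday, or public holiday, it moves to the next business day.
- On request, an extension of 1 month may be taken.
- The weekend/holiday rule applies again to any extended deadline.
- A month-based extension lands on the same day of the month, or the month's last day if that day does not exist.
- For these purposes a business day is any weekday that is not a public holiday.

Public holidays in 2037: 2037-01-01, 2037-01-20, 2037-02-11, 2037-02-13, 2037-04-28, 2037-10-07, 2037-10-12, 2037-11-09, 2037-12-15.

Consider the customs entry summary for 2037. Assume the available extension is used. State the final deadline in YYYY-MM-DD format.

2037-02-05

Start from the fixed due date, 2037-01-05.
2037-01-05 falls on a Monday, which is a business day, so no adjustment is needed.
Add 1 month to 2037-01-05: 2037-02-05.
2037-02-05 (Thursday) is already a business day.
Deadline: 2037-02-05.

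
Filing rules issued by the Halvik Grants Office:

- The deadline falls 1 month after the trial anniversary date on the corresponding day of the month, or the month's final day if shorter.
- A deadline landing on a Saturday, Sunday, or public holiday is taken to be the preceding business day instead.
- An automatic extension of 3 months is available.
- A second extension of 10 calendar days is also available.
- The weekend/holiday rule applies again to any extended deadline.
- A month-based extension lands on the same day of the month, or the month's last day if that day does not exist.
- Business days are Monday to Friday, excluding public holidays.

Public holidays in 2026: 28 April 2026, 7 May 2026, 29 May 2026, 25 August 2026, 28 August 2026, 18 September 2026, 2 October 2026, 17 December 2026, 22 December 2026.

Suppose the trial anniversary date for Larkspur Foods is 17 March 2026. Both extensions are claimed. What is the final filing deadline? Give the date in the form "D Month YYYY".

27 July 2026

1 month from 17 March 2026 is 17 April 2026.
17 April 2026 falls on a Friday, which is a business day, so no adjustment is needed.
Add 3 months to 17 April 2026: 17 July 2026.
17 July 2026 is a Friday and not a listed holiday, so it stands.
Applying the 10-calendar-day extension: 17 July 2026 + 10 days = 27 July 2026.
27 July 2026 (Monday) is already a business day.
Deadline: 27 July 2026.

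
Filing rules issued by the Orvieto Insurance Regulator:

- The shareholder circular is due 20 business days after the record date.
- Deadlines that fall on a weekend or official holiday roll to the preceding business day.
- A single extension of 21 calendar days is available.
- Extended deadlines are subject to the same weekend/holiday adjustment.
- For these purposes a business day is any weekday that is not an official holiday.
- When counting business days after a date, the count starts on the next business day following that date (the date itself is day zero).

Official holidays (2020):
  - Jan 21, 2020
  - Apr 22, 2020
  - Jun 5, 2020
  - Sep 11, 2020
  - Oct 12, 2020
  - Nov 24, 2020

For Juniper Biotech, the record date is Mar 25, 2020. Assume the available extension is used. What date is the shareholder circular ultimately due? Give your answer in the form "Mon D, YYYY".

20 business days after Mar 25, 2020, excluding weekends and holidays, is Apr 23, 2020.
Apr 23, 2020 (Thursday) is already a business day.
Applying the 21-calendar-day extension: Apr 23, 2020 + 21 days = May 14, 2020.
May 14, 2020 (Thursday) is already a business day.
The final due date is May 14, 2020.

May 14, 2020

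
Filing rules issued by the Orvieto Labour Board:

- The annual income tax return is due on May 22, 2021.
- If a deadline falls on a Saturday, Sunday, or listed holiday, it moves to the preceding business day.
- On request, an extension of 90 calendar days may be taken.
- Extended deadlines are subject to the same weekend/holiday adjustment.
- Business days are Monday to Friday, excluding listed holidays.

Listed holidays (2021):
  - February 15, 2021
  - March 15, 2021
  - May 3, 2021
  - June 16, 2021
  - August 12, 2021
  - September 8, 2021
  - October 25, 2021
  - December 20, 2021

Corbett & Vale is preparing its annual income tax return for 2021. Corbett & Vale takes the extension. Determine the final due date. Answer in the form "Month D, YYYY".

August 19, 2021

The statutory due date is May 22, 2021.
May 22, 2021 is a Saturday, so it moves to the preceding business day, May 21, 2021 (Friday).
With the 90-day extension, May 21, 2021 becomes August 19, 2021.
August 19, 2021 (Thursday) is already a business day.
So the filing is due August 19, 2021.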